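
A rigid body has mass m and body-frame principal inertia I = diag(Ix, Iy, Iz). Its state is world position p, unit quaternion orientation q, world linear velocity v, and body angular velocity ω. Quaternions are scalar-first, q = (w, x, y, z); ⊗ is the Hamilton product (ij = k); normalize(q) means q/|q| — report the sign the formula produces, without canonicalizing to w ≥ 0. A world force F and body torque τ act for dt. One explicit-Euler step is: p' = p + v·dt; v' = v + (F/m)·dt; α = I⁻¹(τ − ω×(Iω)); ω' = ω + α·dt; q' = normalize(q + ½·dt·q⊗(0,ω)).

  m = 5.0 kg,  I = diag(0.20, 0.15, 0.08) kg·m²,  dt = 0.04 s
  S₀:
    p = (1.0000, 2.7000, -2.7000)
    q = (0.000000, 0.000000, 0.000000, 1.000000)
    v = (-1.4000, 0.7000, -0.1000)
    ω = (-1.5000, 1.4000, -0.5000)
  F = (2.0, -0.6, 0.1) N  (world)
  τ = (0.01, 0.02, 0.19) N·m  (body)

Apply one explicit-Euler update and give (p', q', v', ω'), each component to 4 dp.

p' = (0.9440, 2.7280, -2.7040)
q' = (0.0100, -0.0280, -0.0300, 0.9991)
v' = (-1.3840, 0.6952, -0.0992)
ω' = (-1.5078, 1.3813, -0.4575)

linear accel F/m = (0.4000, -0.1200, 0.0200)
p + v·dt = (0.9440, 2.7280, -2.7040)
v + (F/m)dt = (-1.3840, 0.6952, -0.0992)
precession coupling ω×(Iω) = (0.0490, 0.0900, 0.1050)
angular accel α = (-0.1950, -0.4667, 1.0625)
ω' = ω + α·dt = (-1.5078, 1.3813, -0.4575)
Hamilton product q⊗(0,ω) = (0.5000000, -1.4000000, -1.5000000, 0.0000000)
updated quaternion q' = (0.0100, -0.0280, -0.0300, 0.9991)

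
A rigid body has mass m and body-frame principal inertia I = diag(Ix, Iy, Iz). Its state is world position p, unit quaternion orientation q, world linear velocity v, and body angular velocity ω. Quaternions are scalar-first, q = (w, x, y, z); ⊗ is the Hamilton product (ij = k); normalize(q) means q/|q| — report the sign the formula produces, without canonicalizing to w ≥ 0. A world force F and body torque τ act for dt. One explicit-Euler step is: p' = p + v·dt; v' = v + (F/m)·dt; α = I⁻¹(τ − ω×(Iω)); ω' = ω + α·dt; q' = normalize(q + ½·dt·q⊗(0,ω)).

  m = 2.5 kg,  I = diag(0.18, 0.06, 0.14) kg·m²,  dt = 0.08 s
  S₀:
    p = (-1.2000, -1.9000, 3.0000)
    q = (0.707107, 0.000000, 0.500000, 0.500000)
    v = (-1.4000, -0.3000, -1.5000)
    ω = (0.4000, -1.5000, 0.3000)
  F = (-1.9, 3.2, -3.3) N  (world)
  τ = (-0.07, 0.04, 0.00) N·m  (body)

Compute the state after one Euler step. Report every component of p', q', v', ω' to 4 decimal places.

p + v·dt = (-1.3120, -1.9240, 2.8800)
v + (F/m)dt = (-1.4608, -0.1976, -1.6056)
ω×(Iω) gyroscopic = (-0.0360, 0.0048, 0.0720)
(τ − ω×Iω)/I = (-0.1889, 0.5867, -0.5143)
ω' = ω + α·dt = (0.3849, -1.4531, 0.2589)
2q̇ = q⊗(0,ω) = (0.6000000, 1.1828428, -0.8606605, 0.0121321)
q' = normalize(q + ½dt·q⊗(0,ω)) = (0.7296, 0.0472, 0.4646, 0.4995)

p' = (-1.3120, -1.9240, 2.8800)
q' = (0.7296, 0.0472, 0.4646, 0.4995)
v' = (-1.4608, -0.1976, -1.6056)
ω' = (0.3849, -1.4531, 0.2589)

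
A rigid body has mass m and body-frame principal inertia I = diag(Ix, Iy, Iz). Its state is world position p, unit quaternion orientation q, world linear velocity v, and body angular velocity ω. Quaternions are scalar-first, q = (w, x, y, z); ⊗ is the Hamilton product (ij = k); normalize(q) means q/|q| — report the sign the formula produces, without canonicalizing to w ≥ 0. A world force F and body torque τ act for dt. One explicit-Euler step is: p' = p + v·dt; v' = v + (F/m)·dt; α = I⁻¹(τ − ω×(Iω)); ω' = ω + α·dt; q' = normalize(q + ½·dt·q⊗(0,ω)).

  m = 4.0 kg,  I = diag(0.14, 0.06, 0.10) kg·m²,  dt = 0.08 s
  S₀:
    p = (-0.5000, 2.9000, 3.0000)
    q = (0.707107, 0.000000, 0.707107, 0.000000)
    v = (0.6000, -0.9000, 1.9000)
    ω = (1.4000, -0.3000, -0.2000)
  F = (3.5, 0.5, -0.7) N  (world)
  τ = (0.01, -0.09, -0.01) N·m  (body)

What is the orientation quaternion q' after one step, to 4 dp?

q' = (0.7144, 0.0339, 0.6975, -0.0452)

q⊗(0,ω) = (0.2121321, 0.8485284, -0.2121321, -1.1313712)
q' = normalize(q + ½dt·q⊗(0,ω)) = (0.7144, 0.0339, 0.6975, -0.0452)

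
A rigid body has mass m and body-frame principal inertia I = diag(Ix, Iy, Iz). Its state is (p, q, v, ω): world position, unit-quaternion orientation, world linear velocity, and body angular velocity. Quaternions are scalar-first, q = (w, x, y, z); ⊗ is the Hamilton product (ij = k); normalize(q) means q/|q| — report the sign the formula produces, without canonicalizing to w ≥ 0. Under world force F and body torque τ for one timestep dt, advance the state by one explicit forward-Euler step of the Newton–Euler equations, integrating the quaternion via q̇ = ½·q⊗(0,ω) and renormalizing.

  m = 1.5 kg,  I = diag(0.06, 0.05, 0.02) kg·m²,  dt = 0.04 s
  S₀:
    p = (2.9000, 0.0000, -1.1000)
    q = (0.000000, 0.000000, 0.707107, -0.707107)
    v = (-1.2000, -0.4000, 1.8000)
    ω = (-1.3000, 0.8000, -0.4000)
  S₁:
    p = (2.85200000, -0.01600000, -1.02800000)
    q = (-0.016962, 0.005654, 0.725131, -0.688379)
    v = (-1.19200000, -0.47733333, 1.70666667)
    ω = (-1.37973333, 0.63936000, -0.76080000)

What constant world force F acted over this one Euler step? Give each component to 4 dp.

F = (0.3000, -2.9000, -3.5000)

velocity change Δv = (0.00800000, -0.07733333, -0.09333333)
F = m·Δv/dt = (0.3000, -2.9000, -3.5000)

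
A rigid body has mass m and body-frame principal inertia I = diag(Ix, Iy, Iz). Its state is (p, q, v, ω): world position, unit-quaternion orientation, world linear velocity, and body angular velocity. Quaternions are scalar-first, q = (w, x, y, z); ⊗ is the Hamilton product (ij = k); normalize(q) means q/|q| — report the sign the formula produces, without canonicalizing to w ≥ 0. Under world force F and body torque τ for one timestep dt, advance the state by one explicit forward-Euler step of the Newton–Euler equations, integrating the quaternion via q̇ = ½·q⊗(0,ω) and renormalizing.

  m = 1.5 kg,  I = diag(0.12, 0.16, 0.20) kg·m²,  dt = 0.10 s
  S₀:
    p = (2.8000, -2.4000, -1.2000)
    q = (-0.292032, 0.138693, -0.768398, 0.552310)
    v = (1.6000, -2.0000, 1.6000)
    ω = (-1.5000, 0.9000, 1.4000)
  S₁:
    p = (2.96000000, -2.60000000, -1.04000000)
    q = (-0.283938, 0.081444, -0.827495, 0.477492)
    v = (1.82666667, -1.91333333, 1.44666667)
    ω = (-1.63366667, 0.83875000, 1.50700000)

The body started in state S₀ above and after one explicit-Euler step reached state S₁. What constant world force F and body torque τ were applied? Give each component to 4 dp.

F = (3.4000, 1.3000, -2.3000)
τ = (-0.1100, 0.0700, 0.1600)

velocity change Δv = (0.22666667, 0.08666667, -0.15333333)
m·(v₁−v₀)/dt = (3.4000, 1.3000, -2.3000)
ω₁ − ω₀ = (-0.13366667, -0.06125000, 0.10700000)
ω₀×(Iω₀) = (0.0504, 0.1680, -0.0540)
τ = I·(Δω/dt) + ω₀×(Iω₀) = (-0.1100, 0.0700, 0.1600)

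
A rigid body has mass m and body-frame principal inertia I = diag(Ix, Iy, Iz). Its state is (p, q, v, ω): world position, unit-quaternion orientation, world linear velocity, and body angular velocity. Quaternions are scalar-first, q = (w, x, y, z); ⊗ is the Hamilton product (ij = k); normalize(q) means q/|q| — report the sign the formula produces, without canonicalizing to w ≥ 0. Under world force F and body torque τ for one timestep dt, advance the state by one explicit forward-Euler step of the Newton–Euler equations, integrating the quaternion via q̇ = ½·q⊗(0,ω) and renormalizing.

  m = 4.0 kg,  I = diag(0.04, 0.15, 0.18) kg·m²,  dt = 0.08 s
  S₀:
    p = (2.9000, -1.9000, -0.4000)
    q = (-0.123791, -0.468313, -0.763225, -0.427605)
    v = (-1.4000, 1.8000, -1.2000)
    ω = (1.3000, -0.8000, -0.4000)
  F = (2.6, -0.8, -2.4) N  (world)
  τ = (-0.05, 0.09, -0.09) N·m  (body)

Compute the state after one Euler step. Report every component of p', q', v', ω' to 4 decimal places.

new position p' = (2.7880, -1.7560, -0.4960)
new velocity v' = (-1.3480, 1.7840, -1.2480)
ω×(Iω) gyroscopic = (0.0096, 0.0728, -0.1144)
angular accel α = (-1.4900, 0.1147, 0.1356)
new body rate ω' = (1.1808, -0.7908, -0.3892)
2q̇ = q⊗(0,ω) = (-0.1728151, -0.1977223, -0.6441789, 1.4163593)
q' = normalize(q + ½dt·q⊗(0,ω)) = (-0.1304, -0.4753, -0.7874, -0.3702)

p' = (2.7880, -1.7560, -0.4960)
q' = (-0.1304, -0.4753, -0.7874, -0.3702)
v' = (-1.3480, 1.7840, -1.2480)
ω' = (1.1808, -0.7908, -0.3892)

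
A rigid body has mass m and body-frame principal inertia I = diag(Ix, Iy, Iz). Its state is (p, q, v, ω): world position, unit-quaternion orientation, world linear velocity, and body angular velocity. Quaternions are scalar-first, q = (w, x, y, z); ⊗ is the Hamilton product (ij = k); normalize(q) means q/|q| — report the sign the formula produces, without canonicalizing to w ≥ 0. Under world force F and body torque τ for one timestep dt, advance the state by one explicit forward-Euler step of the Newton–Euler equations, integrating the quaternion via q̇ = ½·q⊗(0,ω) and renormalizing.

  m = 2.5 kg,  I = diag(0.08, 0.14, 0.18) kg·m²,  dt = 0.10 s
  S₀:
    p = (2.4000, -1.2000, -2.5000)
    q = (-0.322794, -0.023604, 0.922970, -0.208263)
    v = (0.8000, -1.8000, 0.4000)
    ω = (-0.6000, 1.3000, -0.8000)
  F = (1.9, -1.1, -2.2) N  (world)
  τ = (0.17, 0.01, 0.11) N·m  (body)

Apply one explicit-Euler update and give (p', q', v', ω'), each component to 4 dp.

p' = (2.4800, -1.3800, -2.4600)
q' = (-0.3905, -0.0372, 0.9043, -0.1686)
v' = (0.8760, -1.8440, 0.3120)
ω' = (-0.3355, 1.3414, -0.7129)

linear accel F/m = (0.7600, -0.4400, -0.8800)
p' = p + v·dt = (2.4800, -1.3800, -2.4600)
v' = v + a·dt = (0.8760, -1.8440, 0.3120)
angular accel α = (2.6450, 0.4143, 0.8711)
new body rate ω' = (-0.3355, 1.3414, -0.7129)
q⊗(0,ω) = (-1.3806338, -0.2739577, -0.3135576, 0.7813320)
q' = normalize(q + ½dt·q⊗(0,ω)) = (-0.3905, -0.0372, 0.9043, -0.1686)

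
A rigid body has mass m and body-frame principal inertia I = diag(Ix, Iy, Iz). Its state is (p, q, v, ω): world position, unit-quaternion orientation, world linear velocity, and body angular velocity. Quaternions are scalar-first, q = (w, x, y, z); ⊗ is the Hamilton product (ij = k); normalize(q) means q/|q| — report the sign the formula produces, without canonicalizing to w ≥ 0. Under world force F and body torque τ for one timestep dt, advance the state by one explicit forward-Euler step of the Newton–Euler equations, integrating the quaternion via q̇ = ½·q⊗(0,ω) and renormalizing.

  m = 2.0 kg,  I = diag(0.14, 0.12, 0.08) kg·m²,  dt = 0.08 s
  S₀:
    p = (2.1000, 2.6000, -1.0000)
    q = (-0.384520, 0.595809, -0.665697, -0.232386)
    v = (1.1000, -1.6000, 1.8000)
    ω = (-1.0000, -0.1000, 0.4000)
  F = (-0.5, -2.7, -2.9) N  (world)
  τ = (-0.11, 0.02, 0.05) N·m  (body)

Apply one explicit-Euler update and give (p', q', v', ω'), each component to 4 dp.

precession coupling ω×(Iω) = (0.0016, -0.0240, -0.0020)
(τ − ω×Iω)/I = (-0.7971, 0.3667, 0.6500)
ω' = ω + α·dt = (-1.0638, -0.0707, 0.4520)
q⊗(0,ω) = (0.6221937, 0.0950026, 0.0325144, -0.8790859)
q' = normalize(q + ½dt·q⊗(0,ω)) = (-0.3593, 0.5990, -0.6638, -0.2673)
a = F/m = (-0.2500, -1.3500, -1.4500)
new position p' = (2.1880, 2.4720, -0.8560)
new velocity v' = (1.0800, -1.7080, 1.6840)

p' = (2.1880, 2.4720, -0.8560)
q' = (-0.3593, 0.5990, -0.6638, -0.2673)
v' = (1.0800, -1.7080, 1.6840)
ω' = (-1.0638, -0.0707, 0.4520)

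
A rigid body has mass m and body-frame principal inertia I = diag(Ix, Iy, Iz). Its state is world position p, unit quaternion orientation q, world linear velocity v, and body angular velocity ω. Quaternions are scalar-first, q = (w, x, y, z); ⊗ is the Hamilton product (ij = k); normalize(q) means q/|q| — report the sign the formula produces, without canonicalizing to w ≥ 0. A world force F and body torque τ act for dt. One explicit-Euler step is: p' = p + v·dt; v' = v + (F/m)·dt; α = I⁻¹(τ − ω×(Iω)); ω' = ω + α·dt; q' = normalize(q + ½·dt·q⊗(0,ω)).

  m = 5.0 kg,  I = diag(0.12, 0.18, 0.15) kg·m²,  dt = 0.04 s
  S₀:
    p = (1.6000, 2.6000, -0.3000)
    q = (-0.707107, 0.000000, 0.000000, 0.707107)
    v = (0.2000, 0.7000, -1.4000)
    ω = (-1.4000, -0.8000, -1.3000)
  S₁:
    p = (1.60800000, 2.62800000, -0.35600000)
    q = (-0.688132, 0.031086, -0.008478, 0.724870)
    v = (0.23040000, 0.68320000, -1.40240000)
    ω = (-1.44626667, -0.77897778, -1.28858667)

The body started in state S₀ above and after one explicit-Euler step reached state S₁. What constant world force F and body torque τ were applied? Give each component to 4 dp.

velocity change Δv = (0.03040000, -0.01680000, -0.00240000)
m·(v₁−v₀)/dt = (3.8000, -2.1000, -0.3000)
rate change Δω = (-0.04626667, 0.02102222, 0.01141333)
gyro term ω₀×Iω₀ = (-0.0312, -0.0546, 0.0672)
applied torque τ = (-0.1700, 0.0400, 0.1100)

F = (3.8000, -2.1000, -0.3000)
τ = (-0.1700, 0.0400, 0.1100)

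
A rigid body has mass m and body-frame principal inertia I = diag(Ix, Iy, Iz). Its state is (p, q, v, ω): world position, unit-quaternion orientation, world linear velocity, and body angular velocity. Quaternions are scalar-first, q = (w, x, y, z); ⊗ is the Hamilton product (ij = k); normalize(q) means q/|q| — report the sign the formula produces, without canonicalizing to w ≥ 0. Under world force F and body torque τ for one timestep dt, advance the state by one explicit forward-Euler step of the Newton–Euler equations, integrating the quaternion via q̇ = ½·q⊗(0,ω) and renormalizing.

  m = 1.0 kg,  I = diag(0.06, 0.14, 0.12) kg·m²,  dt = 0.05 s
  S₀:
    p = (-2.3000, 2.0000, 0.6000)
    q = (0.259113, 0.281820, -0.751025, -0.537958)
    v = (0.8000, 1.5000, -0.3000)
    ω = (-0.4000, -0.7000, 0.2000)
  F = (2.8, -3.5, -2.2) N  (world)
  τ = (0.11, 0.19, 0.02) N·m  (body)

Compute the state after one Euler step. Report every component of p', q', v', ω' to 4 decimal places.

p' = (-2.2600, 2.0750, 0.5850)
q' = (0.2514, 0.2660, -0.7514, -0.5490)
v' = (0.9400, 1.3250, -0.4100)
ω' = (-0.3107, -0.6339, 0.1990)

α = I⁻¹(τ − ω×Iω) = (1.7867, 1.3229, -0.0200)
ω + α·dt = (-0.3107, -0.6339, 0.1990)
q⊗(0,ω) = (-0.3053979, -0.6304208, -0.0225599, -0.4458614)
updated quaternion q' = (0.2514, 0.2660, -0.7514, -0.5490)
new position p' = (-2.2600, 2.0750, 0.5850)
new velocity v' = (0.9400, 1.3250, -0.4100)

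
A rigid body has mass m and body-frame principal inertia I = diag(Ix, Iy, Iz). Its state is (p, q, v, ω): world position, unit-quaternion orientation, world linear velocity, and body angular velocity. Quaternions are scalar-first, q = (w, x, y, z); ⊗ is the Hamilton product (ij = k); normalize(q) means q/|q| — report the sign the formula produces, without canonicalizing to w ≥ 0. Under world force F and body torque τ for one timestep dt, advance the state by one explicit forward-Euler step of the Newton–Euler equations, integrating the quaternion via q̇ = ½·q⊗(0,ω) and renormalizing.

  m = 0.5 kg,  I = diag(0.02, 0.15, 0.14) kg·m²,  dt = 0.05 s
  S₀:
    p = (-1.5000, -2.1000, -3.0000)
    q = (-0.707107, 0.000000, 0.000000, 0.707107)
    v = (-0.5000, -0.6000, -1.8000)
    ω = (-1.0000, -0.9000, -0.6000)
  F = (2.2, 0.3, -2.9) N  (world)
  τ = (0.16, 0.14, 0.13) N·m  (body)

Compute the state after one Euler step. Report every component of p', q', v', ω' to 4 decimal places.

p' = (-1.5250, -2.1300, -3.0900)
q' = (-0.6960, 0.0336, -0.0018, 0.7172)
v' = (-0.2800, -0.5700, -2.0900)
ω' = (-0.5865, -0.8293, -0.5954)

a = F/m = (4.4000, 0.6000, -5.8000)
p' = p + v·dt = (-1.5250, -2.1300, -3.0900)
v' = v + a·dt = (-0.2800, -0.5700, -2.0900)
gyro term ω×Iω = (-0.0054, -0.0720, 0.1170)
α = I⁻¹(τ − ω×Iω) = (8.2700, 1.4133, 0.0929)
new body rate ω' = (-0.5865, -0.8293, -0.5954)
2q̇ = q⊗(0,ω) = (0.4242642, 1.3435033, -0.0707107, 0.4242642)
updated quaternion q' = (-0.6960, 0.0336, -0.0018, 0.7172)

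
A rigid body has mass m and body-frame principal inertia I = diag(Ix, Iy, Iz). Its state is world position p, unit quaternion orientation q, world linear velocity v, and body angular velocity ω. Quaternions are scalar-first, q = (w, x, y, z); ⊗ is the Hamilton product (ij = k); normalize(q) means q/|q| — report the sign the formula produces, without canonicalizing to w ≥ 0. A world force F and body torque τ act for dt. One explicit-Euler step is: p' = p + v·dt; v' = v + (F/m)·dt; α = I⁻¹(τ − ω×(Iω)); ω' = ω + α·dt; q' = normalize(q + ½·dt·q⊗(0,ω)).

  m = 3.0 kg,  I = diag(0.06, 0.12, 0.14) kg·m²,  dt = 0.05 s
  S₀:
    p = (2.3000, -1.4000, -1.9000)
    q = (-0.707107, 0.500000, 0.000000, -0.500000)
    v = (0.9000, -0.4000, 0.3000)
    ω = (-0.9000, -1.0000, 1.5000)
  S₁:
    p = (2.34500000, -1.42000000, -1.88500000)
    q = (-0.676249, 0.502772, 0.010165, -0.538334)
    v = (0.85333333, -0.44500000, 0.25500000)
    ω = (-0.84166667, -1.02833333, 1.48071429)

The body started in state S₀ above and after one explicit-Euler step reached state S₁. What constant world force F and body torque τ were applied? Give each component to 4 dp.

F = (-2.8000, -2.7000, -2.7000)
τ = (0.0400, 0.0400, 0.0000)

velocity change Δv = (-0.04666667, -0.04500000, -0.04500000)
applied force F = (-2.8000, -2.7000, -2.7000)
rate change Δω = (0.05833333, -0.02833333, -0.01928571)
gyro term ω₀×Iω₀ = (-0.0300, 0.1080, 0.0540)
τ = I·(Δω/dt) + ω₀×(Iω₀) = (0.0400, 0.0400, 0.0000)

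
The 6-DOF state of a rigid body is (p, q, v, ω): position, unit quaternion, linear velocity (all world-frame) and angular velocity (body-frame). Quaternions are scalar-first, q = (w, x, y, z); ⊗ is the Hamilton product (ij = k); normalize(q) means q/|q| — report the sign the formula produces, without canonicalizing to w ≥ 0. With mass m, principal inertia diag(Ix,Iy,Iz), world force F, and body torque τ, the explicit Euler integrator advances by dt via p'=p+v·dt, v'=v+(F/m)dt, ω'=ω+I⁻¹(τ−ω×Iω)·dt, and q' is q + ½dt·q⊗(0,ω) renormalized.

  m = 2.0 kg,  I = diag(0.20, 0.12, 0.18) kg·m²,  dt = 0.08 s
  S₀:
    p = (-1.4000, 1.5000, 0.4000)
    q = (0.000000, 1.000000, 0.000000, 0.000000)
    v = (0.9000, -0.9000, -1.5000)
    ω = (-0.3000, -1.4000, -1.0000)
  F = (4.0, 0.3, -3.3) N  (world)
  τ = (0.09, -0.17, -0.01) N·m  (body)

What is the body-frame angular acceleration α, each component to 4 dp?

gyro term ω×Iω = (0.0840, 0.0060, -0.0336)
angular accel α = (0.0300, -1.4667, 0.1311)

α = (0.0300, -1.4667, 0.1311)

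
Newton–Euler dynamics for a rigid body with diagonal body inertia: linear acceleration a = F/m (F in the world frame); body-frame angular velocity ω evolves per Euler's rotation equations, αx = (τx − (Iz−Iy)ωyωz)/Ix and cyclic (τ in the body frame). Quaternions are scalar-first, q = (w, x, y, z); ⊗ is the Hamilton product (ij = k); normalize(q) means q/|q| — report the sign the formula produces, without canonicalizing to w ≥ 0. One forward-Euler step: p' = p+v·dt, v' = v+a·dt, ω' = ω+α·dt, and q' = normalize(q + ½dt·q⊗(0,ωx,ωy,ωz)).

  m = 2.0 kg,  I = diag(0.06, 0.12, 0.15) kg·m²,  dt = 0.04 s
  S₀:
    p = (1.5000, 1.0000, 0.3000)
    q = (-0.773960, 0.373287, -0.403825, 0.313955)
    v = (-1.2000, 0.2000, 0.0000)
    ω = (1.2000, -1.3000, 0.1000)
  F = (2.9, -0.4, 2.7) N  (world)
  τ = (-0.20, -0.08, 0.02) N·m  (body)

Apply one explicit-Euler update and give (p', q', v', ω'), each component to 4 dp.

a = (1.4500, -0.2000, 1.3500)
p' = p + v·dt = (1.4520, 1.0080, 0.3000)
new velocity v' = (-1.1420, 0.1920, 0.0540)
(τ − ω×Iω)/I = (-3.2683, -0.5767, 0.7573)
ω' = ω + α·dt = (1.0693, -1.3231, 0.1303)
2q̇ = q⊗(0,ω) = (-1.0043124, -0.5609930, 1.3455653, -0.0780791)
updated quaternion q' = (-0.7935, 0.3618, -0.3767, 0.3122)

p' = (1.4520, 1.0080, 0.3000)
q' = (-0.7935, 0.3618, -0.3767, 0.3122)
v' = (-1.1420, 0.1920, 0.0540)
ω' = (1.0693, -1.3231, 0.1303)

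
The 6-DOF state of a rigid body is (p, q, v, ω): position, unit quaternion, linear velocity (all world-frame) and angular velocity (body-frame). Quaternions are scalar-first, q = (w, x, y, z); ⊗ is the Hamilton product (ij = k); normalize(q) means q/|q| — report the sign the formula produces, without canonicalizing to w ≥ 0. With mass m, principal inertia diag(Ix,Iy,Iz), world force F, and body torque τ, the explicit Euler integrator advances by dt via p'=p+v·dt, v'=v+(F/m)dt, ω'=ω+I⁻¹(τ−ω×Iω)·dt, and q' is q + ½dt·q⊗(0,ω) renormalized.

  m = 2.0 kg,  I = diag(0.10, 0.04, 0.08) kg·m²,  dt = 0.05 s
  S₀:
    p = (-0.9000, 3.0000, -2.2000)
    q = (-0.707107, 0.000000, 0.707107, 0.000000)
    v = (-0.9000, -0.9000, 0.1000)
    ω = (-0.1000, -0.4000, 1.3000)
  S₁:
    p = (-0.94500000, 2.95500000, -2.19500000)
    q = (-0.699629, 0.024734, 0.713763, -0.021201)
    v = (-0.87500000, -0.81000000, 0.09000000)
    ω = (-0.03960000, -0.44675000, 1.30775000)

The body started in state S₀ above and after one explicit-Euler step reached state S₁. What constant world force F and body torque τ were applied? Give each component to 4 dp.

Δω = ω₁−ω₀ = (0.06040000, -0.04675000, 0.00775000)
gyro term ω₀×Iω₀ = (-0.0208, -0.0026, -0.0024)
applied torque τ = (0.1000, -0.0400, 0.0100)
velocity change Δv = (0.02500000, 0.09000000, -0.01000000)
F = m·Δv/dt = (1.0000, 3.6000, -0.4000)

F = (1.0000, 3.6000, -0.4000)
τ = (0.1000, -0.0400, 0.0100)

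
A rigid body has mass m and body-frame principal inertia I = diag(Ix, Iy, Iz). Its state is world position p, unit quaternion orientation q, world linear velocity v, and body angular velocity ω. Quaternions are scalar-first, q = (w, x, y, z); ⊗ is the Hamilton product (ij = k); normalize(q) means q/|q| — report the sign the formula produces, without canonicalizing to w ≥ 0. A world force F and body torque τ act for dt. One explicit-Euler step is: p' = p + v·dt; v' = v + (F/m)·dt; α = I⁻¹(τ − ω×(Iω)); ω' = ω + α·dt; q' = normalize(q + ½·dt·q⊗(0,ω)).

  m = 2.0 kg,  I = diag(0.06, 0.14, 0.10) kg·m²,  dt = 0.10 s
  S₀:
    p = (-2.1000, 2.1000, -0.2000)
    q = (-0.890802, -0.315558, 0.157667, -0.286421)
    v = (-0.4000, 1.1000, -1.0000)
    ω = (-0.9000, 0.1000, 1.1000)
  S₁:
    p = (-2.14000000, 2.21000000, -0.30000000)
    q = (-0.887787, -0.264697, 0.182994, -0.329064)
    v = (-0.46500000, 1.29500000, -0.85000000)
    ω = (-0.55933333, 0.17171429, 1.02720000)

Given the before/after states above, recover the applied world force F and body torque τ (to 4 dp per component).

v₁ − v₀ = (-0.06500000, 0.19500000, 0.15000000)
applied force F = (-1.3000, 3.9000, 3.0000)
rate change Δω = (0.34066667, 0.07171429, -0.07280000)
gyro term ω₀×Iω₀ = (-0.0044, 0.0396, -0.0072)
I·α + gyro = (0.2000, 0.1400, -0.0800)

F = (-1.3000, 3.9000, 3.0000)
τ = (0.2000, 0.1400, -0.0800)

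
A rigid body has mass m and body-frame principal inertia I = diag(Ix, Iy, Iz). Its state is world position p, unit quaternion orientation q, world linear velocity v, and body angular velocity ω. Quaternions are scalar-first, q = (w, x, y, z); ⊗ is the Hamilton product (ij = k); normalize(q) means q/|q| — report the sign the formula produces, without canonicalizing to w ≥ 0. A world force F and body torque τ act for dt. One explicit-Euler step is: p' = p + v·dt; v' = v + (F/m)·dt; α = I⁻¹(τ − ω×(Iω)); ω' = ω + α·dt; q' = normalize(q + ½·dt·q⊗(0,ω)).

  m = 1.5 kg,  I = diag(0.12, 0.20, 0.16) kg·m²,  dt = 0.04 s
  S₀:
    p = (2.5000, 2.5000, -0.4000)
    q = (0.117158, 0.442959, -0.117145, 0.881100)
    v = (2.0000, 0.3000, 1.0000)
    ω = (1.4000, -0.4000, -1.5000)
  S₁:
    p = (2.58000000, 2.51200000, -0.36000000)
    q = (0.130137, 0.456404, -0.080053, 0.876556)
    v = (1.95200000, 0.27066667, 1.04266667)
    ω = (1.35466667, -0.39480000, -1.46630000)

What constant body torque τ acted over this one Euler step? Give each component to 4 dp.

ω₁ − ω₀ = (-0.04533333, 0.00520000, 0.03370000)
precession coupling = (-0.0240, 0.0840, -0.0448)
applied torque τ = (-0.1600, 0.1100, 0.0900)

τ = (-0.1600, 0.1100, 0.0900)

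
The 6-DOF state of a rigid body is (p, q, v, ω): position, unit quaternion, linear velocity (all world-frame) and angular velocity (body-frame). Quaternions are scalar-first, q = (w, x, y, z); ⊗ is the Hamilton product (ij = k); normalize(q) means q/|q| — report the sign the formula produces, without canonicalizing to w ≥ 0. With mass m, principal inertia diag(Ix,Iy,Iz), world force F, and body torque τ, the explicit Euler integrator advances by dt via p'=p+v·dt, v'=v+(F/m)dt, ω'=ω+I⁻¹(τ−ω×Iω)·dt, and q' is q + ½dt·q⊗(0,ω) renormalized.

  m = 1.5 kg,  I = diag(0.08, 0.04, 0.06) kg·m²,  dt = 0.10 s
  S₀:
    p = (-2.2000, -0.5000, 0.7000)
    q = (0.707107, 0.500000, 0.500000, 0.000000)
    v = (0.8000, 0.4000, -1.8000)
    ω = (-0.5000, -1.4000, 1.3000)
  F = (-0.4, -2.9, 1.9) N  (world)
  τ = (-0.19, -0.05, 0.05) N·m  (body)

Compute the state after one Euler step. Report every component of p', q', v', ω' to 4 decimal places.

a = F/m = (-0.2667, -1.9333, 1.2667)
p' = p + v·dt = (-2.1200, -0.4600, 0.5200)
v + (F/m)dt = (0.7733, 0.2067, -1.6733)
gyro term ω×Iω = (-0.0364, -0.0130, -0.0280)
α = I⁻¹(τ − ω×Iω) = (-1.9200, -0.9250, 1.3000)
ω' = ω + α·dt = (-0.6920, -1.4925, 1.4300)
2q̇ = q⊗(0,ω) = (0.9500000, 0.2964465, -1.6399498, 0.4692391)
q' = normalize(q + ½dt·q⊗(0,ω)) = (0.7510, 0.5123, 0.4160, 0.0233)

p' = (-2.1200, -0.4600, 0.5200)
q' = (0.7510, 0.5123, 0.4160, 0.0233)
v' = (0.7733, 0.2067, -1.6733)
ω' = (-0.6920, -1.4925, 1.4300)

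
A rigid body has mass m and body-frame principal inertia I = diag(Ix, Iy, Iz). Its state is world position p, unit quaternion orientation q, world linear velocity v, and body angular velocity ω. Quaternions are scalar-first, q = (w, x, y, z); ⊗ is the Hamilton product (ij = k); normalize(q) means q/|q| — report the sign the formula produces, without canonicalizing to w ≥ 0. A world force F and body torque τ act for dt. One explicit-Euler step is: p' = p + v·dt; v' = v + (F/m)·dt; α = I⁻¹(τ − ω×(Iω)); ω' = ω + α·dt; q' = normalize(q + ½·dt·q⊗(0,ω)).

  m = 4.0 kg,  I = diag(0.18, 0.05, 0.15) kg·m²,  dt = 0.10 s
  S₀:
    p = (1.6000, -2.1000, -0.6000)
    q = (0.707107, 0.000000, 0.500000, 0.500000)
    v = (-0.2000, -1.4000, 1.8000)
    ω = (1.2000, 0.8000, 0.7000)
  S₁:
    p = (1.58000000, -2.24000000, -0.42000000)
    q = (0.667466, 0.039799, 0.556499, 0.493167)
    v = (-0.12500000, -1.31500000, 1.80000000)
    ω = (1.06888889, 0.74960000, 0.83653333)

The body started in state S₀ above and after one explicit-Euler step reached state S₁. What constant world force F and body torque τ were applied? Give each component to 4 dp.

v₁ − v₀ = (0.07500000, 0.08500000, 0.00000000)
F = m·Δv/dt = (3.0000, 3.4000, 0.0000)
ω₁ − ω₀ = (-0.13111111, -0.05040000, 0.13653333)
precession coupling = (0.0560, 0.0252, -0.1248)
τ = I·(Δω/dt) + ω₀×(Iω₀) = (-0.1800, 0.0000, 0.0800)

F = (3.0000, 3.4000, 0.0000)
τ = (-0.1800, 0.0000, 0.0800)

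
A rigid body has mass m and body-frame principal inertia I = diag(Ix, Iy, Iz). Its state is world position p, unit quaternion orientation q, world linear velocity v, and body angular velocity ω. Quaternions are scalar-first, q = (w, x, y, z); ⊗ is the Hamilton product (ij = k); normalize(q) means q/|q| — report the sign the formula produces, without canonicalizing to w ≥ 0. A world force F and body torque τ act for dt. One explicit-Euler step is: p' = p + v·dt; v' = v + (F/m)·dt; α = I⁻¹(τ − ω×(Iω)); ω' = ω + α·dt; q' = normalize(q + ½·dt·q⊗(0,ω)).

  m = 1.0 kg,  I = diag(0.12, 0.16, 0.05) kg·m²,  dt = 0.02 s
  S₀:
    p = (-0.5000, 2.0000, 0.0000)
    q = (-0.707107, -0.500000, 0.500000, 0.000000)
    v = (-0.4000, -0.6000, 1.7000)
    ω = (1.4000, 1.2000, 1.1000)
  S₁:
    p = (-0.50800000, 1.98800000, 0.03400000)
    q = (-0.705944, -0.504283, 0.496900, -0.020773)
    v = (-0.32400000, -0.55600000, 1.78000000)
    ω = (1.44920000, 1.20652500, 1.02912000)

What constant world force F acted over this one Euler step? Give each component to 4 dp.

F = (3.8000, 2.2000, 4.0000)

Δv = v₁−v₀ = (0.07600000, 0.04400000, 0.08000000)
m·(v₁−v₀)/dt = (3.8000, 2.2000, 4.0000)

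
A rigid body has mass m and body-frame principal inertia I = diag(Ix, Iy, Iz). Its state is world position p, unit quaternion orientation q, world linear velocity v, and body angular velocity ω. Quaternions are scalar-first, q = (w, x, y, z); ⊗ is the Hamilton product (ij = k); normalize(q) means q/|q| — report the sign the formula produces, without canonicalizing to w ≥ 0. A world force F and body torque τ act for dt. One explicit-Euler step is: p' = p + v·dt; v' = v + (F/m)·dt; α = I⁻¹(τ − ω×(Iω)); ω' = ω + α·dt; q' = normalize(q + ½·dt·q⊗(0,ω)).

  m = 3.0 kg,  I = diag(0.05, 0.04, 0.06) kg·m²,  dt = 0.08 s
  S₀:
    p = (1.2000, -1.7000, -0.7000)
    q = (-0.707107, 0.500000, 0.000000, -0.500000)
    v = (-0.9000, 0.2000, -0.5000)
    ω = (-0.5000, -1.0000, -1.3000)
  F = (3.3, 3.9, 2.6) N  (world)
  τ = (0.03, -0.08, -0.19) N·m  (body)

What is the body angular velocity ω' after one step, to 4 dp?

(τ − ω×Iω)/I = (0.0800, -1.8375, -3.0833)
new body rate ω' = (-0.4936, -1.1470, -1.5467)

ω' = (-0.4936, -1.1470, -1.5467)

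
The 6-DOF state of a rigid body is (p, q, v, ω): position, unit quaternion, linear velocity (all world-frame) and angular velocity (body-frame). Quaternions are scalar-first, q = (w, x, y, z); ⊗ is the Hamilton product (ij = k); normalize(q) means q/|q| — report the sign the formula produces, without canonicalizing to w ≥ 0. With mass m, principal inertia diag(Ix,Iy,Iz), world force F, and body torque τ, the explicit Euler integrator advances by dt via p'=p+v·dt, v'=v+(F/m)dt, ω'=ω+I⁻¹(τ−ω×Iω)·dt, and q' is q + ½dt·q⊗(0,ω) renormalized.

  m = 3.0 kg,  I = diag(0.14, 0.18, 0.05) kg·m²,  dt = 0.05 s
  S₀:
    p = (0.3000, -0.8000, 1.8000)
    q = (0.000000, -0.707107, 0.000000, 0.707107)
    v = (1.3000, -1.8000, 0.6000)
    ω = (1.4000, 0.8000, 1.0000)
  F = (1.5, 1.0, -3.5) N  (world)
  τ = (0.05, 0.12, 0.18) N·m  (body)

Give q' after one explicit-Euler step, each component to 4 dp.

q' = (0.0071, -0.7204, 0.0424, 0.6922)

Hamilton product q⊗(0,ω) = (0.2828428, -0.5656856, 1.6970568, -0.5656856)
q + ½dt·q⊗(0,ω), renormalized = (0.0071, -0.7204, 0.0424, 0.6922)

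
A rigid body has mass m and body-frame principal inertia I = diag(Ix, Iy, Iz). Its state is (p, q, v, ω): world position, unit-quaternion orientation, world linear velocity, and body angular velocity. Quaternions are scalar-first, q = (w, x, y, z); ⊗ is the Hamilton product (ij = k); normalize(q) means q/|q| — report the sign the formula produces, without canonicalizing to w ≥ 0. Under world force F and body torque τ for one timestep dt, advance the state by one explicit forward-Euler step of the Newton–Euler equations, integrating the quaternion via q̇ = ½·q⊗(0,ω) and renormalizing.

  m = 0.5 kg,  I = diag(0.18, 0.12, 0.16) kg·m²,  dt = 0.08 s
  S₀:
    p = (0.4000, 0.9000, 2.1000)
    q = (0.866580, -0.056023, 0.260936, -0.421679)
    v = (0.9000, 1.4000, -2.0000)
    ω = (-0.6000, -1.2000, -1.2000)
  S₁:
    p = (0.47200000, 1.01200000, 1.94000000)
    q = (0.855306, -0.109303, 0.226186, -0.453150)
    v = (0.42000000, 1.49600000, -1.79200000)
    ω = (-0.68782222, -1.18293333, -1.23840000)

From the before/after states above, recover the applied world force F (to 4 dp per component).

v₁ − v₀ = (-0.48000000, 0.09600000, 0.20800000)
applied force F = (-3.0000, 0.6000, 1.3000)

F = (-3.0000, 0.6000, 1.3000)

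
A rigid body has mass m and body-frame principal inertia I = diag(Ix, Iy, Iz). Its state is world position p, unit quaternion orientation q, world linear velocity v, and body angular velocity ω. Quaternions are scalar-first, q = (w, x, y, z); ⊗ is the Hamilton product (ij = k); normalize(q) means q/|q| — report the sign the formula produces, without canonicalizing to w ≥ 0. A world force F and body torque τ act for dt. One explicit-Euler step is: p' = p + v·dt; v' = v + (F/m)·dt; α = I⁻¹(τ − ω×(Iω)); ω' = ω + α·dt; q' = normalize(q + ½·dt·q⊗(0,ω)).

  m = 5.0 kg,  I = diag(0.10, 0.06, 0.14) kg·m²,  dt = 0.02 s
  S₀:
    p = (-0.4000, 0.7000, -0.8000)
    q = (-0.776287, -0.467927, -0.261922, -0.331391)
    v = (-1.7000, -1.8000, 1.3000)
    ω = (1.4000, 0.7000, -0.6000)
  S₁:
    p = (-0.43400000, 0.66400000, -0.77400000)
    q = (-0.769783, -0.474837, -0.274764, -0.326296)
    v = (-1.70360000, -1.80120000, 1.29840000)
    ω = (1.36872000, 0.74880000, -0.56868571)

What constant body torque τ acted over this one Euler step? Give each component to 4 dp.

τ = (-0.1900, 0.1800, 0.1800)

Δω = ω₁−ω₀ = (-0.03128000, 0.04880000, 0.03131429)
ω₀×(Iω₀) = (-0.0336, 0.0336, -0.0392)
I·α + gyro = (-0.1900, 0.1800, 0.1800)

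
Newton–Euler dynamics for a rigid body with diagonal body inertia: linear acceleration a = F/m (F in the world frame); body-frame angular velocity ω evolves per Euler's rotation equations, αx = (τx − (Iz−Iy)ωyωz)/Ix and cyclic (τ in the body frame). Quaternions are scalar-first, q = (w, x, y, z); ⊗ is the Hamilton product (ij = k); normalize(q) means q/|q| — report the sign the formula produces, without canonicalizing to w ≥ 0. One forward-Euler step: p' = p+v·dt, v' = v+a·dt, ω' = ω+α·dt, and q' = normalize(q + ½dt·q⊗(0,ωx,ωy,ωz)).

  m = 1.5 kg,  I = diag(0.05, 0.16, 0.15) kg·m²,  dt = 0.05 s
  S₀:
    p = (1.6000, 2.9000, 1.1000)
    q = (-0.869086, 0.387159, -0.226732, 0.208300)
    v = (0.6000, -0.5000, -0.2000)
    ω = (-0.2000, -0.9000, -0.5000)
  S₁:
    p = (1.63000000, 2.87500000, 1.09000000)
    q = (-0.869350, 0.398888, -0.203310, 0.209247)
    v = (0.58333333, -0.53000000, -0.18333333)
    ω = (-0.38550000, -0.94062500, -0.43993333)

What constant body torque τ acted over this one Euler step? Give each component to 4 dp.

rate change Δω = (-0.18550000, -0.04062500, 0.06006667)
gyro term ω₀×Iω₀ = (-0.0045, -0.0100, 0.0198)
applied torque τ = (-0.1900, -0.1400, 0.2000)

τ = (-0.1900, -0.1400, 0.2000)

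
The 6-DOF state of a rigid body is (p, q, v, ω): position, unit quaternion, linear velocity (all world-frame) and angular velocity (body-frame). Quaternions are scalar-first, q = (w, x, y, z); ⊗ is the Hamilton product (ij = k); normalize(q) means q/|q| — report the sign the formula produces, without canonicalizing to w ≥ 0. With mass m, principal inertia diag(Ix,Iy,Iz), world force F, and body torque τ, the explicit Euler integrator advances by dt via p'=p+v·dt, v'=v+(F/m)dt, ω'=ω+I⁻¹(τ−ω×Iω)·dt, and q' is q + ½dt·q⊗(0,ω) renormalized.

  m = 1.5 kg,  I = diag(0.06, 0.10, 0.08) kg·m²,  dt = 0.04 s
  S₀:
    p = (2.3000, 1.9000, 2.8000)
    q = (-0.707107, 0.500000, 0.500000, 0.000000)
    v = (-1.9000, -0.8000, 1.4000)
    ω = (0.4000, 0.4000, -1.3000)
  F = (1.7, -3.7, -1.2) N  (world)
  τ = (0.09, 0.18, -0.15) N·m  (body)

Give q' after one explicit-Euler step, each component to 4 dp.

Hamilton product q⊗(0,ω) = (-0.4000000, -0.9328428, 0.3671572, 0.9192391)
updated quaternion q' = (-0.7148, 0.4811, 0.5071, 0.0184)

q' = (-0.7148, 0.4811, 0.5071, 0.0184)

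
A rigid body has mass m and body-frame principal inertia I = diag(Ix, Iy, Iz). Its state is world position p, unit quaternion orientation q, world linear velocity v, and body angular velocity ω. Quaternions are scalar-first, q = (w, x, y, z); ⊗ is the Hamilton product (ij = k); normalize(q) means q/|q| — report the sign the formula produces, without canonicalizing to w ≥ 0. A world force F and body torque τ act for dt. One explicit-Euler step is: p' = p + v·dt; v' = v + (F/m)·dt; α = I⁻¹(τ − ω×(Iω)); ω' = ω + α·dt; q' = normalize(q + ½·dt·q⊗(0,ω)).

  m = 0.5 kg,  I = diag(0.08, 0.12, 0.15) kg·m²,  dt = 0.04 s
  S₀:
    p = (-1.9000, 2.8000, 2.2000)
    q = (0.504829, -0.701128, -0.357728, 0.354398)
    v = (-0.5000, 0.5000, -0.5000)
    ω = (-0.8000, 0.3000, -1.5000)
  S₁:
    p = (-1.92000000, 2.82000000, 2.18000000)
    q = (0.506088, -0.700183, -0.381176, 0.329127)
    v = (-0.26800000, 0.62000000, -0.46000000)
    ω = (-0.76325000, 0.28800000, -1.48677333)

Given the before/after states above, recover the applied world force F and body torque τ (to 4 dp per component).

Δv = v₁−v₀ = (0.23200000, 0.12000000, 0.04000000)
F = m·Δv/dt = (2.9000, 1.5000, 0.5000)
ω₁ − ω₀ = (0.03675000, -0.01200000, 0.01322667)
ω₀×(Iω₀) = (-0.0135, -0.0840, -0.0096)
τ = I·(Δω/dt) + ω₀×(Iω₀) = (0.0600, -0.1200, 0.0400)

F = (2.9000, 1.5000, 0.5000)
τ = (0.0600, -0.1200, 0.0400)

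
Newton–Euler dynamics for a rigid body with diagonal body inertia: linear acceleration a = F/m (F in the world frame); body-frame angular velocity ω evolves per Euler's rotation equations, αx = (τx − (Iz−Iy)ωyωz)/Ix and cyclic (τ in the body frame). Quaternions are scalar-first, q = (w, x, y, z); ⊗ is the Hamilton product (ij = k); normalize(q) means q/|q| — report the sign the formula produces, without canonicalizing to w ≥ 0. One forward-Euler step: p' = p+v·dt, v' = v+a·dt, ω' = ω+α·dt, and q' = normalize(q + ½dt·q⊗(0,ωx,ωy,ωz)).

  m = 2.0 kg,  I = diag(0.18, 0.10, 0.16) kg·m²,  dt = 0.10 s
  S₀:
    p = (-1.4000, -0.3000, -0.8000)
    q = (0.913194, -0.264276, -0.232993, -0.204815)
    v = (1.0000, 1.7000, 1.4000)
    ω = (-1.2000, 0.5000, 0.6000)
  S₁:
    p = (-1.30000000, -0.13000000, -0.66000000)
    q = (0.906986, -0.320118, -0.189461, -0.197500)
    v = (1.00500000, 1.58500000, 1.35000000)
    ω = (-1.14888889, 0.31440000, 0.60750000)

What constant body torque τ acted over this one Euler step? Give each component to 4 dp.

ω₁ − ω₀ = (0.05111111, -0.18560000, 0.00750000)
ω₀×(Iω₀) = (0.0180, -0.0144, 0.0480)
τ = I·(Δω/dt) + ω₀×(Iω₀) = (0.1100, -0.2000, 0.0600)

τ = (0.1100, -0.2000, 0.0600)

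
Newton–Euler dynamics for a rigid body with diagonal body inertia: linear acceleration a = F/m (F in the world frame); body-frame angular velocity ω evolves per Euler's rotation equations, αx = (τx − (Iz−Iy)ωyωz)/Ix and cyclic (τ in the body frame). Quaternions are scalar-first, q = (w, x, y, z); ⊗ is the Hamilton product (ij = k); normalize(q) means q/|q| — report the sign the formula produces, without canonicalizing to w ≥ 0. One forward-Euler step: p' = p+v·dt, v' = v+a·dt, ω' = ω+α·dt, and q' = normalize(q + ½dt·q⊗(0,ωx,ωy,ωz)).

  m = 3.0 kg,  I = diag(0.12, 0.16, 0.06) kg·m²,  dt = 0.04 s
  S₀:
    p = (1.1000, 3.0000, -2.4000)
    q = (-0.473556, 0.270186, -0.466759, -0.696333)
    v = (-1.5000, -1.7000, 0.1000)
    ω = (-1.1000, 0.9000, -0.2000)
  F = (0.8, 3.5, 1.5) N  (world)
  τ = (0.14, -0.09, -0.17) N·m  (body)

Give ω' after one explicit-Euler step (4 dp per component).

ω' = (-1.0593, 0.8742, -0.2869)

(τ − ω×Iω)/I = (1.0167, -0.6450, -2.1733)
new body rate ω' = (-1.0593, 0.8742, -0.2869)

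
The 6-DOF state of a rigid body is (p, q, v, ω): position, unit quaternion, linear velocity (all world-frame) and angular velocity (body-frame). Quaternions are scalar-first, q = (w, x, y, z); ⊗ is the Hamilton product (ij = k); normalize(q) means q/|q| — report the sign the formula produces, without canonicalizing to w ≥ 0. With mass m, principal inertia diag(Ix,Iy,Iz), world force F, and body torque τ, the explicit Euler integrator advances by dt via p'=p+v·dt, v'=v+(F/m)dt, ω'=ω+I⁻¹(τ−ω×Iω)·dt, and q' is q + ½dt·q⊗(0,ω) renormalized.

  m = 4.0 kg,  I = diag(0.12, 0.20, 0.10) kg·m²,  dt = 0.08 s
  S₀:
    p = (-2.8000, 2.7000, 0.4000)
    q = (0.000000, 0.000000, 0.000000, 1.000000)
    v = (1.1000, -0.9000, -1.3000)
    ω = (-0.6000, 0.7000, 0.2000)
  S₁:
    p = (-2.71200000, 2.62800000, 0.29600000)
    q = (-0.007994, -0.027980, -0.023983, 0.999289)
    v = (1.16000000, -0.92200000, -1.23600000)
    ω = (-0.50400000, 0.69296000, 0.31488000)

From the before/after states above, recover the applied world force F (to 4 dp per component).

v₁ − v₀ = (0.06000000, -0.02200000, 0.06400000)
m·(v₁−v₀)/dt = (3.0000, -1.1000, 3.2000)

F = (3.0000, -1.1000, 3.2000)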